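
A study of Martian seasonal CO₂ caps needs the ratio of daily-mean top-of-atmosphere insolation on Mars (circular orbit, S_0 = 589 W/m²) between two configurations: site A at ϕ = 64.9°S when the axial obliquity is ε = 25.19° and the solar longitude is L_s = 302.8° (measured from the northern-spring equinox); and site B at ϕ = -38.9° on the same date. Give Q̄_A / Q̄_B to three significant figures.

— Configuration A (ϕ=-64.9°):
Solar declination: sin δ = sin ε · sin L_s = sin 25.19° × sin 302.8° = -0.35776, so δ = -20.963°.
cos h₀ = −tan(-64.9°) tan(-20.963°) = -0.8179, h₀ = 2.5285 rad.
Bracket: h₀ sin ϕ sin δ + cos ϕ cos δ sin h₀ = 2.5285×-0.90557×-0.35776 + 0.42420×0.93381×0.57539 = 0.819175 + 0.227925 = 1.047100.
Q̄ = (S_0/π) × [bracket] = (589/π) × 1.047100 = 196.32 W/m².
— Configuration B (ϕ=-38.9°):
cos h₀ = −tan(-38.9°) tan(-20.963°) = -0.3091, h₀ = 1.8851 rad.
Bracket: h₀ sin ϕ sin δ + cos ϕ cos δ sin h₀ = 1.8851×-0.62796×-0.35776 + 0.77824×0.93381×0.95102 = 0.423505 + 0.691133 = 1.114638.
Q̄ = (S_0/π) × [bracket] = (589/π) × 1.114638 = 208.98 W/m².
Ratio Q̄_A / Q̄_B = 196.32 / 208.98 = 0.9394.

Q̄_A / Q̄_B ≈ 0.939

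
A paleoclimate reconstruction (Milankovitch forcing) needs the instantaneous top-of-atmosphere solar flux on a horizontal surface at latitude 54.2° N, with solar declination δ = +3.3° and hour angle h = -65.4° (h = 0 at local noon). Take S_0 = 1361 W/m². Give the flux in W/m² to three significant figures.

cos θ_z = sin ϕ sin δ + cos ϕ cos δ cos h = 0.046688 + 0.243103 = 0.289791.
Flux = S_0 · cos θ_z = 1361 × 0.289791 = 394.4 W/m².

394 W/m²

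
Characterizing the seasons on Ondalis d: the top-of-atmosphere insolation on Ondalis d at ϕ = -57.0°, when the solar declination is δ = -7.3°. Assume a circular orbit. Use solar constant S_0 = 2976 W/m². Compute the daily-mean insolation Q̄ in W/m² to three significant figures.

cos h₀ = −tan(-57.0°) tan(-7.300°) = -0.1973, h₀ = 1.7694 rad.
Bracket: h₀ sin ϕ sin δ + cos ϕ cos δ sin h₀ = 1.7694×-0.83867×-0.12706 + 0.54464×0.99189×0.98035 = 0.188550 + 0.529608 = 0.718158.
Q̄ = (S_0/π) × [bracket] = (2976/π) × 0.718158 = 680.3 W/m².

Q̄ ≈ 680 W/m²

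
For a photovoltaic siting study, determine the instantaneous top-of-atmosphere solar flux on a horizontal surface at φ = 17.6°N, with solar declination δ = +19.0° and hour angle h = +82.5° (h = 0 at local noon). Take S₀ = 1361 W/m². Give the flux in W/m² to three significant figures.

cos θ_z = sin φ sin δ + cos φ cos δ cos h = 0.098442 + 0.117638 = 0.216080.
Flux = S₀ · cos θ_z = 1361 × 0.216080 = 294.1 W/m².

294 W/m²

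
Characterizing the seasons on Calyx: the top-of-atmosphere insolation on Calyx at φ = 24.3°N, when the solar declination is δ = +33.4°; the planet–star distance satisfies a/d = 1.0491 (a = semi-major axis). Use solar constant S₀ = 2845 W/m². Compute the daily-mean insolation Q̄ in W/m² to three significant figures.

cos H₀ = −tan(+24.3°) tan(+33.400°) = -0.2977, H₀ = 1.8731 rad.
Bracket: H₀ sin φ sin δ + cos φ cos δ sin H₀ = 1.8731×0.41151×0.55048 + 0.91140×0.83485×0.95465 = 0.424310 + 0.726376 = 1.150686.
Inverse-square distance factor (a/d)² = 1.0491² = 1.100611.
Q̄ = (S₀/π) × 1.100611 × [bracket] = (2845/π) × 1.100611 × 1.150686 = 1147 W/m².

Q̄ ≈ 1.15e+03 W/m²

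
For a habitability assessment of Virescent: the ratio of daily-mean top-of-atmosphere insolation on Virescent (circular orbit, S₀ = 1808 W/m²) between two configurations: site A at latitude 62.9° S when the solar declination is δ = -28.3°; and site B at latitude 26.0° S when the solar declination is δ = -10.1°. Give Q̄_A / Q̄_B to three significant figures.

Q̄_A / Q̄_B ≈ 1.31

— Configuration A (φ=-62.9°):
cos H₀ = −tan(-62.9°) tan(-28.300°) = -1.0522 ≤ −1 ⇒ polar day, H₀ = π.
Bracket: H₀ sin φ sin δ + cos φ cos δ sin H₀ = 3.1416×-0.89021×-0.47409 + 0.45554×0.88048×0.00000 = 1.325880 + 0.000000 = 1.325880.
Q̄ = (S₀/π) × [bracket] = (1808/π) × 1.325880 = 763.05 W/m².
— Configuration B (φ=-26.0°):
cos H₀ = −tan(-26.0°) tan(-10.100°) = -0.0869, H₀ = 1.6578 rad.
Bracket: H₀ sin φ sin δ + cos φ cos δ sin H₀ = 1.6578×-0.43837×-0.17537 + 0.89879×0.98450×0.99622 = 0.127447 + 0.881514 = 1.008961.
Q̄ = (S₀/π) × [bracket] = (1808/π) × 1.008961 = 580.66 W/m².
Ratio Q̄_A / Q̄_B = 763.05 / 580.66 = 1.314.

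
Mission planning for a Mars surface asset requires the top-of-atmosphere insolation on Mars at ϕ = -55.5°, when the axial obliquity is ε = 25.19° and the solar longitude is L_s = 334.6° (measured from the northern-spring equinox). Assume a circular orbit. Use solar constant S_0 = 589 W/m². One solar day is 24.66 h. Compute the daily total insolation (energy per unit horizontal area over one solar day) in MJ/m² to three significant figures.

Solar declination: sin δ = sin ε · sin L_s = sin 25.19° × sin 334.6° = -0.18256, so δ = -10.519°.
cos h₀ = −tan(-55.5°) tan(-10.519°) = -0.2702, h₀ = 1.8444 rad.
Bracket: h₀ sin ϕ sin δ + cos ϕ cos δ sin h₀ = 1.8444×-0.82413×-0.18256 + 0.56641×0.98319×0.96281 = 0.277496 + 0.536178 = 0.813674.
Q̄ = (S_0/π) × [bracket] = (589/π) × 0.813674 = 152.55 W/m².
Daily total = Q̄ × 24.66 h × 3600 s/h = 152.55 × 24.66 × 3600 / 10⁶ = 13.54 MJ/m².

13.5 MJ/m²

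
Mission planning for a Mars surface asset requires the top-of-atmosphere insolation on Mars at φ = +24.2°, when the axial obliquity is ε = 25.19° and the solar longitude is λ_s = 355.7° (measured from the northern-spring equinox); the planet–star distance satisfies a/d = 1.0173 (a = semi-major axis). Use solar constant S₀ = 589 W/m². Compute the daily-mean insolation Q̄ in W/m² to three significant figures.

Q̄ ≈ 173 W/m²

Solar declination: sin δ = sin ε · sin λ_s = sin 25.19° × sin 355.7° = -0.03191, so δ = -1.829°.
cos H₀ = −tan(+24.2°) tan(-1.829°) = 0.0143, H₀ = 1.5564 rad.
Bracket: H₀ sin φ sin δ + cos φ cos δ sin H₀ = 1.5564×0.40992×-0.03191 + 0.91212×0.99949×0.99990 = -0.020359 + 0.911564 = 0.891205.
Inverse-square distance factor (a/d)² = 1.0173² = 1.034899.
Q̄ = (S₀/π) × 1.034899 × [bracket] = (589/π) × 1.034899 × 0.891205 = 172.9 W/m².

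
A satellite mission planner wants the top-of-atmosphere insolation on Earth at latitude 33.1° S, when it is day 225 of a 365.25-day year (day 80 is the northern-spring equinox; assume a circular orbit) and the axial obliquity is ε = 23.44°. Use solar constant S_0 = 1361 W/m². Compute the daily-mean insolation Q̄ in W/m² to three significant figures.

Q̄ ≈ 268 W/m²

Solar longitude: L_s = 360° × (225 − 80)/365.25 = 142.916°.
sin δ = sin 23.44° × sin 142.916° = 0.23986, so δ = +13.878°.
cos h₀ = −tan(-33.1°) tan(+13.878°) = 0.1611, h₀ = 1.4090 rad.
Bracket: h₀ sin ϕ sin δ + cos ϕ cos δ sin h₀ = 1.4090×-0.54610×0.23986 + 0.83772×0.97081×0.98694 = -0.184561 + 0.802646 = 0.618085.
Q̄ = (S_0/π) × [bracket] = (1361/π) × 0.618085 = 267.8 W/m².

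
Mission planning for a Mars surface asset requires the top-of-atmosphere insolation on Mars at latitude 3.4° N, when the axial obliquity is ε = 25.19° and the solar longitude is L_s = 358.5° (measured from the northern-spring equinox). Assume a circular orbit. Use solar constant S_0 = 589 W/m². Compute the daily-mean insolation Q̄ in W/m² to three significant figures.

Q̄ ≈ 187 W/m²

Solar declination: sin δ = sin ε · sin L_s = sin 25.19° × sin 358.5° = -0.01114, so δ = -0.638°.
cos h₀ = −tan(+3.4°) tan(-0.638°) = 0.0007, h₀ = 1.5701 rad.
Bracket: h₀ sin ϕ sin δ + cos ϕ cos δ sin h₀ = 1.5701×0.05931×-0.01114 + 0.99824×0.99994×1.00000 = -0.001037 + 0.998180 = 0.997143.
Q̄ = (S_0/π) × [bracket] = (589/π) × 0.997143 = 186.9 W/m².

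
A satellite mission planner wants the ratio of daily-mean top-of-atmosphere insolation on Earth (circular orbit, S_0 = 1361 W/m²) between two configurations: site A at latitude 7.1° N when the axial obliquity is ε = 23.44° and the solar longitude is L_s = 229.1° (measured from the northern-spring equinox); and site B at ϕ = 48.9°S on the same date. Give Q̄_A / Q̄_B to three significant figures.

— Configuration A (ϕ=+7.1°):
Solar declination: sin δ = sin ε · sin L_s = sin 23.44° × sin 229.1° = -0.30067, so δ = -17.498°.
cos h₀ = −tan(+7.1°) tan(-17.498°) = 0.0393, h₀ = 1.5315 rad.
Bracket: h₀ sin ϕ sin δ + cos ϕ cos δ sin h₀ = 1.5315×0.12360×-0.30067 + 0.99233×0.95373×0.99923 = -0.056915 + 0.945686 = 0.888771.
Q̄ = (S_0/π) × [bracket] = (1361/π) × 0.888771 = 385.03 W/m².
— Configuration B (ϕ=-48.9°):
cos h₀ = −tan(-48.9°) tan(-17.498°) = -0.3614, h₀ = 1.9406 rad.
Bracket: h₀ sin ϕ sin δ + cos ϕ cos δ sin h₀ = 1.9406×-0.75356×-0.30067 + 0.65738×0.95373×0.93242 = 0.439687 + 0.584593 = 1.024280.
Q̄ = (S_0/π) × [bracket] = (1361/π) × 1.024280 = 443.74 W/m².
Ratio Q̄_A / Q̄_B = 385.03 / 443.74 = 0.8677.

Q̄_A / Q̄_B ≈ 0.868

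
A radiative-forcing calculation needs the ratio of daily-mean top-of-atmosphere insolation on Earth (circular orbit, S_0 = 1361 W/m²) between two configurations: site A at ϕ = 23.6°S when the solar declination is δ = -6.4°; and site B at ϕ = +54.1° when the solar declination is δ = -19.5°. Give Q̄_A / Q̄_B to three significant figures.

Q̄_A / Q̄_B ≈ 5.02

— Configuration A (ϕ=-23.6°):
cos h₀ = −tan(-23.6°) tan(-6.400°) = -0.0490, h₀ = 1.6198 rad.
Bracket: h₀ sin ϕ sin δ + cos ϕ cos δ sin h₀ = 1.6198×-0.40035×-0.11147 + 0.91636×0.99377×0.99880 = 0.072287 + 0.909558 = 0.981845.
Q̄ = (S_0/π) × [bracket] = (1361/π) × 0.981845 = 425.35 W/m².
— Configuration B (ϕ=+54.1°):
cos h₀ = −tan(+54.1°) tan(-19.500°) = 0.4892, h₀ = 1.0596 rad.
Bracket: h₀ sin ϕ sin δ + cos ϕ cos δ sin h₀ = 1.0596×0.81004×-0.33381 + 0.58637×0.94264×0.87217 = -0.286515 + 0.482080 = 0.195565.
Q̄ = (S_0/π) × [bracket] = (1361/π) × 0.195565 = 84.723 W/m².
Ratio Q̄_A / Q̄_B = 425.35 / 84.723 = 5.020.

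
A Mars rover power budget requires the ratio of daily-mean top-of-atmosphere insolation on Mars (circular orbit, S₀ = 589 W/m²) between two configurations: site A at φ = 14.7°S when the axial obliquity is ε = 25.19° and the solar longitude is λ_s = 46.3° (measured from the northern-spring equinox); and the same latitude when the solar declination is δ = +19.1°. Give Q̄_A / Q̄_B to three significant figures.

Q̄_A / Q̄_B ≈ 1.02

— Configuration A (φ=-14.7°):
Solar declination: sin δ = sin ε · sin λ_s = sin 25.19° × sin 46.3° = 0.30771, so δ = +17.921°.
cos H₀ = −tan(-14.7°) tan(+17.921°) = 0.0848, H₀ = 1.4859 rad.
Bracket: H₀ sin φ sin δ + cos φ cos δ sin H₀ = 1.4859×-0.25376×0.30771 + 0.96727×0.95148×0.99639 = -0.116026 + 0.917016 = 0.800990.
Q̄ = (S₀/π) × [bracket] = (589/π) × 0.800990 = 150.17 W/m².
— Configuration B (φ=-14.7°):
cos H₀ = −tan(-14.7°) tan(+19.100°) = 0.0908, H₀ = 1.4798 rad.
Bracket: H₀ sin φ sin δ + cos φ cos δ sin H₀ = 1.4798×-0.25376×0.32722 + 0.96727×0.94495×0.99587 = -0.122876 + 0.910247 = 0.787371.
Q̄ = (S₀/π) × [bracket] = (589/π) × 0.787371 = 147.62 W/m².
Ratio Q̄_A / Q̄_B = 150.17 / 147.62 = 1.017.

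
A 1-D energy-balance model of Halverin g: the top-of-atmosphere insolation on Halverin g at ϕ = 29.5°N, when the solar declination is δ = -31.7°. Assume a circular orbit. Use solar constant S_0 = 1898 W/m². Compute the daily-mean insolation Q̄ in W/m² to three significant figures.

cos h₀ = −tan(+29.5°) tan(-31.700°) = 0.3494, h₀ = 1.2138 rad.
Bracket: h₀ sin ϕ sin δ + cos ϕ cos δ sin h₀ = 1.2138×0.49242×-0.52547 + 0.87036×0.85081×0.93696 = -0.314073 + 0.693829 = 0.379756.
Q̄ = (S_0/π) × [bracket] = (1898/π) × 0.379756 = 229.4 W/m².

Q̄ ≈ 229 W/m²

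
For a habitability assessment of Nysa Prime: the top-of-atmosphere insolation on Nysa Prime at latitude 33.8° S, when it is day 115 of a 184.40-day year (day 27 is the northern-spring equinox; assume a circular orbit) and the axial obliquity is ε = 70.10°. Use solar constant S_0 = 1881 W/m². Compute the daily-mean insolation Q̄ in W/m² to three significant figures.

Solar longitude: L_s = 360° × (115 − 27)/184.40 = 171.800°.
sin δ = sin 70.10° × sin 171.800° = 0.13411, so δ = +7.707°.
cos h₀ = −tan(-33.8°) tan(+7.707°) = 0.0906, h₀ = 1.4801 rad.
Bracket: h₀ sin ϕ sin δ + cos ϕ cos δ sin h₀ = 1.4801×-0.55630×0.13411 + 0.83098×0.99097×0.99589 = -0.110423 + 0.820092 = 0.709669.
Q̄ = (S_0/π) × [bracket] = (1881/π) × 0.709669 = 424.9 W/m².

Q̄ ≈ 425 W/m²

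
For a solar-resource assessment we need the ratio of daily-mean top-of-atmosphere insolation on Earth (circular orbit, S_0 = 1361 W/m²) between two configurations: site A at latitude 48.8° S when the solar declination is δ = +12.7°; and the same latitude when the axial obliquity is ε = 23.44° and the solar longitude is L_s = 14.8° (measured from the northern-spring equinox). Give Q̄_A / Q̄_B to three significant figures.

— Configuration A (ϕ=-48.8°):
cos h₀ = −tan(-48.8°) tan(+12.700°) = 0.2574, h₀ = 1.3104 rad.
Bracket: h₀ sin ϕ sin δ + cos ϕ cos δ sin h₀ = 1.3104×-0.75241×0.21985 + 0.65869×0.97553×0.96630 = -0.216763 + 0.620917 = 0.404154.
Q̄ = (S_0/π) × [bracket] = (1361/π) × 0.404154 = 175.09 W/m².
— Configuration B (ϕ=-48.8°):
Solar declination: sin δ = sin ε · sin L_s = sin 23.44° × sin 14.8° = 0.10161, so δ = +5.832°.
cos h₀ = −tan(-48.8°) tan(+5.832°) = 0.1167, h₀ = 1.4539 rad.
Bracket: h₀ sin ϕ sin δ + cos ϕ cos δ sin h₀ = 1.4539×-0.75241×0.10161 + 0.65869×0.99482×0.99317 = -0.111154 + 0.650802 = 0.539648.
Q̄ = (S_0/π) × [bracket] = (1361/π) × 0.539648 = 233.79 W/m².
Ratio Q̄_A / Q̄_B = 175.09 / 233.79 = 0.7489.

Q̄_A / Q̄_B ≈ 0.749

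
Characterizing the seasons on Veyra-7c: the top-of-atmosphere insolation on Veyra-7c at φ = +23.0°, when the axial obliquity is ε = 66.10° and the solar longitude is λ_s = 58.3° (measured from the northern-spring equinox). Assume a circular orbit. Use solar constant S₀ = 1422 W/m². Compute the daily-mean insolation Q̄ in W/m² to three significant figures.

Q̄ ≈ 515 W/m²

Solar declination: sin δ = sin ε · sin λ_s = sin 66.10° × sin 58.3° = 0.77786, so δ = +51.065°.
cos H₀ = −tan(+23.0°) tan(+51.065°) = -0.5254, H₀ = 2.1240 rad.
Bracket: H₀ sin φ sin δ + cos φ cos δ sin H₀ = 2.1240×0.39073×0.77786 + 0.92050×0.62844×0.85086 = 0.645554 + 0.492205 = 1.137759.
Q̄ = (S₀/π) × [bracket] = (1422/π) × 1.137759 = 515.0 W/m².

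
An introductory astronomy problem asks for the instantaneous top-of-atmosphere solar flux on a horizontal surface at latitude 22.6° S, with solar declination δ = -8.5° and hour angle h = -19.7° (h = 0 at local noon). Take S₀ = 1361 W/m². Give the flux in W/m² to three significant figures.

1.25e+03 W/m²

cos θ_z = sin φ sin δ + cos φ cos δ cos h = 0.056802 + 0.859628 = 0.916430.
Flux = S₀ · cos θ_z = 1361 × 0.916430 = 1247 W/m².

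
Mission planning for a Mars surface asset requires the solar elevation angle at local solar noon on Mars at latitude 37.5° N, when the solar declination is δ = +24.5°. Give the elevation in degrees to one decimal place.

77.0°

At local noon the hour angle is zero, so the zenith angle equals |φ − δ| = |+37.5° − (+24.500°)| = 13.000°.
Elevation = 90° − 13.000° = 77.0°.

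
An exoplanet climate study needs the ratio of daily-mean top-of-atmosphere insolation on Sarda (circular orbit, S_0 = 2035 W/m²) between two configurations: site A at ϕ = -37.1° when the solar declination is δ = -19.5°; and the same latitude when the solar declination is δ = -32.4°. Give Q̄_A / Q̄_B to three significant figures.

Q̄_A / Q̄_B ≈ 0.869

— Configuration A (ϕ=-37.1°):
cos h₀ = −tan(-37.1°) tan(-19.500°) = -0.2678, h₀ = 1.8419 rad.
Bracket: h₀ sin ϕ sin δ + cos ϕ cos δ sin h₀ = 1.8419×-0.60321×-0.33381 + 0.79758×0.94264×0.96347 = 0.370880 + 0.724366 = 1.095246.
Q̄ = (S_0/π) × [bracket] = (2035/π) × 1.095246 = 709.46 W/m².
— Configuration B (ϕ=-37.1°):
cos h₀ = −tan(-37.1°) tan(-32.400°) = -0.4800, h₀ = 2.0714 rad.
Bracket: h₀ sin ϕ sin δ + cos ϕ cos δ sin h₀ = 2.0714×-0.60321×-0.53583 + 0.79758×0.84433×0.87729 = 0.669514 + 0.590785 = 1.260299.
Q̄ = (S_0/π) × [bracket] = (2035/π) × 1.260299 = 816.37 W/m².
Ratio Q̄_A / Q̄_B = 709.46 / 816.37 = 0.8690.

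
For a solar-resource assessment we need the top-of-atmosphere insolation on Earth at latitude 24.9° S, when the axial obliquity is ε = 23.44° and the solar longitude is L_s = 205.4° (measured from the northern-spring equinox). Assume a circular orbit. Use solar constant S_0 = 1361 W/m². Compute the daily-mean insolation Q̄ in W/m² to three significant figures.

Q̄ ≈ 437 W/m²

Solar declination: sin δ = sin ε · sin L_s = sin 23.44° × sin 205.4° = -0.17063, so δ = -9.824°.
cos h₀ = −tan(-24.9°) tan(-9.824°) = -0.0804, h₀ = 1.6513 rad.
Bracket: h₀ sin ϕ sin δ + cos ϕ cos δ sin h₀ = 1.6513×-0.42104×-0.17063 + 0.90704×0.98534×0.99676 = 0.118633 + 0.890847 = 1.009480.
Q̄ = (S_0/π) × [bracket] = (1361/π) × 1.009480 = 437.3 W/m².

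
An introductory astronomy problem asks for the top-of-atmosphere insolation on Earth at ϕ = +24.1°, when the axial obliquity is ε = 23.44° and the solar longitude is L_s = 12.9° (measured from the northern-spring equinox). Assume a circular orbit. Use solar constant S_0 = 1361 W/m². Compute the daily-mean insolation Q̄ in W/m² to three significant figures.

Solar declination: sin δ = sin ε · sin L_s = sin 23.44° × sin 12.9° = 0.08881, so δ = +5.095°.
cos h₀ = −tan(+24.1°) tan(+5.095°) = -0.0399, h₀ = 1.6107 rad.
Bracket: h₀ sin ϕ sin δ + cos ϕ cos δ sin h₀ = 1.6107×0.40833×0.08881 + 0.91283×0.99605×0.99920 = 0.058410 + 0.908497 = 0.966907.
Q̄ = (S_0/π) × [bracket] = (1361/π) × 0.966907 = 418.9 W/m².

Q̄ ≈ 419 W/m²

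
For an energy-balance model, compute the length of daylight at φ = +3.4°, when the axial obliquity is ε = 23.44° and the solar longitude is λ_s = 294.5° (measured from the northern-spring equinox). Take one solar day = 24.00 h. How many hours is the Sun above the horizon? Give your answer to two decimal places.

Solar declination: sin δ = sin ε · sin λ_s = sin 23.44° × sin 294.5° = -0.36197, so δ = -21.221°.
cos H₀ = −tan φ · tan δ = −tan(+3.4°) × tan(-21.221°) = 0.0231, so H₀ = 1.5477 rad = 88.68°.
Daylight = 2H₀/(2π) × 24.00 h = (1.5477/π) × 24.00 = 11.82 h.

11.82 h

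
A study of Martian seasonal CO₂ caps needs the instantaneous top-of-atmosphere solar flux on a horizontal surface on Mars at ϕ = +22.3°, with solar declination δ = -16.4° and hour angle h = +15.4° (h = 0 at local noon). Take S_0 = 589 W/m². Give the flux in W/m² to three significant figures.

441 W/m²

cos θ_z = sin ϕ sin δ + cos ϕ cos δ cos h = -0.107136 + 0.855699 = 0.748563.
Flux = S_0 · cos θ_z = 589 × 0.748563 = 440.9 W/m².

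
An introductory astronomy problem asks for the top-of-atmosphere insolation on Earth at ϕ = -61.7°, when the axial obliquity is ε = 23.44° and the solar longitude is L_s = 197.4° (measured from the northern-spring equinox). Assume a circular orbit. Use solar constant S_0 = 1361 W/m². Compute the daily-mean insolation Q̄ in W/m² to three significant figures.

Solar declination: sin δ = sin ε · sin L_s = sin 23.44° × sin 197.4° = -0.11895, so δ = -6.832°.
cos h₀ = −tan(-61.7°) tan(-6.832°) = -0.2225, h₀ = 1.7952 rad.
Bracket: h₀ sin ϕ sin δ + cos ϕ cos δ sin h₀ = 1.7952×-0.88048×-0.11895 + 0.47409×0.99290×0.97493 = 0.188017 + 0.458923 = 0.646940.
Q̄ = (S_0/π) × [bracket] = (1361/π) × 0.646940 = 280.3 W/m².

Q̄ ≈ 280 W/m²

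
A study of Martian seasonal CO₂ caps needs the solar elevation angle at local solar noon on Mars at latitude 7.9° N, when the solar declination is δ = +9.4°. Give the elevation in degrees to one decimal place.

At local noon the hour angle is zero, so the zenith angle equals |φ − δ| = |+7.9° − (+9.400°)| = 1.500°.
Elevation = 90° − 1.500° = 88.5°.

88.5°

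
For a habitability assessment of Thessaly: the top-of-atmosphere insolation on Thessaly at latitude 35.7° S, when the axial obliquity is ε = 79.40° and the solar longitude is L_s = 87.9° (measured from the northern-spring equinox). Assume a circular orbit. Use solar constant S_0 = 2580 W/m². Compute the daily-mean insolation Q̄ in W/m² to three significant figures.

Q̄ ≈ 0.00 W/m²

Solar declination: sin δ = sin ε · sin L_s = sin 79.40° × sin 87.9° = 0.98228, so δ = +79.196°.
cos h₀ = −tan(-35.7°) tan(+79.196°) = 3.7656 ≥ 1 ⇒ polar night, h₀ = 0 and Q̄ = 0.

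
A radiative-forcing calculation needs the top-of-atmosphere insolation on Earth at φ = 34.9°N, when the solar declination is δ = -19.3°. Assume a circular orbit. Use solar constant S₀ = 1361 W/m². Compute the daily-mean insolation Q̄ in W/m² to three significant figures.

Q̄ ≈ 217 W/m²

cos H₀ = −tan(+34.9°) tan(-19.300°) = 0.2443, H₀ = 1.3240 rad.
Bracket: H₀ sin φ sin δ + cos φ cos δ sin H₀ = 1.3240×0.57215×-0.33051 + 0.82015×0.94380×0.96970 = -0.250370 + 0.750604 = 0.500234.
Q̄ = (S₀/π) × [bracket] = (1361/π) × 0.500234 = 216.7 W/m².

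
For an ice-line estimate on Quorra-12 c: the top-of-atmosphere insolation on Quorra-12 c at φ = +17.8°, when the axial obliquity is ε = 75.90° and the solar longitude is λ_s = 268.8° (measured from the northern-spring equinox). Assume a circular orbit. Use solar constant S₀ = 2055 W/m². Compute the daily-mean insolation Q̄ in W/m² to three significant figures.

Solar declination: sin δ = sin ε · sin λ_s = sin 75.90° × sin 268.8° = -0.96966, so δ = -75.850°.
cos H₀ = −tan(+17.8°) tan(-75.850°) = 1.2735 ≥ 1 ⇒ polar night, H₀ = 0 and Q̄ = 0.

Q̄ ≈ 0.00 W/m²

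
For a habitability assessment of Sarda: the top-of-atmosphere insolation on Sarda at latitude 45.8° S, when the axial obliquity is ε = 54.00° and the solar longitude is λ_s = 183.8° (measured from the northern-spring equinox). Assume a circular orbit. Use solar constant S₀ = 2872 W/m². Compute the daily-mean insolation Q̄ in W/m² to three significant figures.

Q̄ ≈ 693 W/m²

Solar declination: sin δ = sin ε · sin λ_s = sin 54.00° × sin 183.8° = -0.05362, so δ = -3.073°.
cos H₀ = −tan(-45.8°) tan(-3.073°) = -0.0552, H₀ = 1.6260 rad.
Bracket: H₀ sin φ sin δ + cos φ cos δ sin H₀ = 1.6260×-0.71691×-0.05362 + 0.69717×0.99856×0.99847 = 0.062505 + 0.695101 = 0.757606.
Q̄ = (S₀/π) × [bracket] = (2872/π) × 0.757606 = 692.6 W/m².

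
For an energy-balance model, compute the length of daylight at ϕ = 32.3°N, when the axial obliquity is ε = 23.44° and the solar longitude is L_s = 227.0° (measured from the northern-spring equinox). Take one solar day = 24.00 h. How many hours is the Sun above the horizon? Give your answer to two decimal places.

Solar declination: sin δ = sin ε · sin L_s = sin 23.44° × sin 227.0° = -0.29092, so δ = -16.913°.
cos h₀ = −tan ϕ · tan δ = −tan(+32.3°) × tan(-16.913°) = 0.1922, so h₀ = 1.3774 rad = 78.92°.
Daylight = 2h₀/(2π) × 24.00 h = (1.3774/π) × 24.00 = 10.52 h.

10.52 h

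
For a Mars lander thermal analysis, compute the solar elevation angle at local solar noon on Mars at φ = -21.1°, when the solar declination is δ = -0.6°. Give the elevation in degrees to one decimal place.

69.5°

At local noon the hour angle is zero, so the zenith angle equals |φ − δ| = |-21.1° − (-0.600°)| = 20.500°.
Elevation = 90° − 20.500° = 69.5°.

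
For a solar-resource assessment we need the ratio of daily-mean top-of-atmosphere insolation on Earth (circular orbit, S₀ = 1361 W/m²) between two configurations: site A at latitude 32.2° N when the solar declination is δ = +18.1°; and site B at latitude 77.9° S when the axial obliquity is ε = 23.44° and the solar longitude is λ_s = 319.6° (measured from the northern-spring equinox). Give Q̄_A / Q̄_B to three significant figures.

— Configuration A (φ=+32.2°):
cos H₀ = −tan(+32.2°) tan(+18.100°) = -0.2058, H₀ = 1.7781 rad.
Bracket: H₀ sin φ sin δ + cos φ cos δ sin H₀ = 1.7781×0.53288×0.31068 + 0.84619×0.95052×0.97859 = 0.294374 + 0.787100 = 1.081474.
Q̄ = (S₀/π) × [bracket] = (1361/π) × 1.081474 = 468.52 W/m².
— Configuration B (φ=-77.9°):
Solar declination: sin δ = sin ε · sin λ_s = sin 23.44° × sin 319.6° = -0.25781, so δ = -14.940°.
cos H₀ = −tan(-77.9°) tan(-14.940°) = -1.2447 ≤ −1 ⇒ polar day, H₀ = π.
Bracket: H₀ sin φ sin δ + cos φ cos δ sin H₀ = 3.1416×-0.97778×-0.25781 + 0.20962×0.96619×0.00000 = 0.791939 + 0.000000 = 0.791939.
Q̄ = (S₀/π) × [bracket] = (1361/π) × 0.791939 = 343.08 W/m².
Ratio Q̄_A / Q̄_B = 468.52 / 343.08 = 1.366.

Q̄_A / Q̄_B ≈ 1.37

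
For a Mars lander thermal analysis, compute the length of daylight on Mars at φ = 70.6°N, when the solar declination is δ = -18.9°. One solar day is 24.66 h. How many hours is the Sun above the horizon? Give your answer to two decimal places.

1.85 h

cos H₀ = −tan φ · tan δ = −tan(+70.6°) × tan(-18.900°) = 0.9722, so H₀ = 0.2362 rad = 13.53°.
Daylight = 2H₀/(2π) × 24.66 h = (0.2362/π) × 24.66 = 1.85 h.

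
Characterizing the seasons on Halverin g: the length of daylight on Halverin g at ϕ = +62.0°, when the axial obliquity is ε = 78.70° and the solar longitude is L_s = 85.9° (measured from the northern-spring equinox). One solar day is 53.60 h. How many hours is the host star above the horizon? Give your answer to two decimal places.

53.60 h

Solar declination: sin δ = sin ε · sin L_s = sin 78.70° × sin 85.9° = 0.97811, so δ = +77.988°.
Sunrise equation: cos h₀ = −tan ϕ · tan δ = -8.8392 ≤ −1, so the host star never sets (polar day) and h₀ = π.
Daylight = 2h₀/(2π) × 53.60 h = (3.1416/π) × 53.60 = 53.60 h.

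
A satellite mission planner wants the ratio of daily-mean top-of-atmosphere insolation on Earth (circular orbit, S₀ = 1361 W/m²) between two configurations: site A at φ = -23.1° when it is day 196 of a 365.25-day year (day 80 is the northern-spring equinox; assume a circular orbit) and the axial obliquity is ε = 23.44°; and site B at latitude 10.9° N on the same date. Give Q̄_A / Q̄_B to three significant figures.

— Configuration A (φ=-23.1°):
Solar longitude: λ_s = 360° × (196 − 80)/365.25 = 114.333°.
sin δ = sin 23.44° × sin 114.333° = 0.36245, so δ = +21.251°.
cos H₀ = −tan(-23.1°) tan(+21.251°) = 0.1659, H₀ = 1.4041 rad.
Bracket: H₀ sin φ sin δ + cos φ cos δ sin H₀ = 1.4041×-0.39234×0.36245 + 0.91982×0.93200×0.98615 = -0.199668 + 0.845399 = 0.645731.
Q̄ = (S₀/π) × [bracket] = (1361/π) × 0.645731 = 279.74 W/m².
— Configuration B (φ=+10.9°):
cos H₀ = −tan(+10.9°) tan(+21.251°) = -0.0749, H₀ = 1.6458 rad.
Bracket: H₀ sin φ sin δ + cos φ cos δ sin H₀ = 1.6458×0.18910×0.36245 + 0.98196×0.93200×0.99719 = 0.112802 + 0.912615 = 1.025417.
Q̄ = (S₀/π) × [bracket] = (1361/π) × 1.025417 = 444.23 W/m².
Ratio Q̄_A / Q̄_B = 279.74 / 444.23 = 0.6297.

Q̄_A / Q̄_B ≈ 0.630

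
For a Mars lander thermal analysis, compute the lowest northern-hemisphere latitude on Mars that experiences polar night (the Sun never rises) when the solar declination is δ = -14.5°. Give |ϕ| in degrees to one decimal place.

|ϕ| = 75.5°

Polar night requires cos h₀ = −tan ϕ tan δ ≥ 1, i.e. tan ϕ tan δ ≤ −1.
The boundary is |tan ϕ| · |tan δ| = 1, so |ϕ| = 90° − |δ| = 90° − 14.5° = 75.5° in the northern hemisphere.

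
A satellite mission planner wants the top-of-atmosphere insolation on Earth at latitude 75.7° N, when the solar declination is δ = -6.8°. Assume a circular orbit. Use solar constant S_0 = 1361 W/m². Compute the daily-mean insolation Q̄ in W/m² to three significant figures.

cos h₀ = −tan(+75.7°) tan(-6.800°) = 0.4678, h₀ = 1.0840 rad.
Bracket: h₀ sin ϕ sin δ + cos ϕ cos δ sin h₀ = 1.0840×0.96902×-0.11840 + 0.24700×0.99297×0.88383 = -0.124369 + 0.216771 = 0.092402.
Q̄ = (S_0/π) × [bracket] = (1361/π) × 0.092402 = 40.03 W/m².

Q̄ ≈ 40.0 W/m²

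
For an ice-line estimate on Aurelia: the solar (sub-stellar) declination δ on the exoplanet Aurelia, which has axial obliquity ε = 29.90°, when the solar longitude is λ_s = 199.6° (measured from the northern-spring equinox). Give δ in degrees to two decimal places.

sin δ = sin ε · sin λ_s = sin 29.90° × sin 199.6° = -0.167218.
δ = arcsin(-0.167218) = -9.63°.

δ = -9.63°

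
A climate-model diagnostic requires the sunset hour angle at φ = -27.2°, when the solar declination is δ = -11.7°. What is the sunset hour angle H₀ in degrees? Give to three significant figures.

cos H₀ = −tan φ · tan δ = −tan(-27.2°) × tan(-11.700°) = -0.1064, so H₀ = 1.6774 rad = 96.11°.

H₀ = 96.1°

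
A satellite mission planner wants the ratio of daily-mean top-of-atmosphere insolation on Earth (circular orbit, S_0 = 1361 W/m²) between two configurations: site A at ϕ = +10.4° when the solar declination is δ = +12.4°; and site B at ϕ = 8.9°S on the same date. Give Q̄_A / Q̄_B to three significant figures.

Q̄_A / Q̄_B ≈ 1.12

— Configuration A (ϕ=+10.4°):
cos h₀ = −tan(+10.4°) tan(+12.400°) = -0.0404, h₀ = 1.6112 rad.
Bracket: h₀ sin ϕ sin δ + cos ϕ cos δ sin h₀ = 1.6112×0.18052×0.21474 + 0.98357×0.97667×0.99919 = 0.062458 + 0.959845 = 1.022303.
Q̄ = (S_0/π) × [bracket] = (1361/π) × 1.022303 = 442.88 W/m².
— Configuration B (ϕ=-8.9°):
cos h₀ = −tan(-8.9°) tan(+12.400°) = 0.0344, h₀ = 1.5364 rad.
Bracket: h₀ sin ϕ sin δ + cos ϕ cos δ sin h₀ = 1.5364×-0.15471×0.21474 + 0.98796×0.97667×0.99941 = -0.051043 + 0.964342 = 0.913299.
Q̄ = (S_0/π) × [bracket] = (1361/π) × 0.913299 = 395.66 W/m².
Ratio Q̄_A / Q̄_B = 442.88 / 395.66 = 1.119.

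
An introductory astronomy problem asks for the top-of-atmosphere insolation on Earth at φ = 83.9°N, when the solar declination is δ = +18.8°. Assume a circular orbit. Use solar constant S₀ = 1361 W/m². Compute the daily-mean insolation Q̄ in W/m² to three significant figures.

cos H₀ = −tan(+83.9°) tan(+18.800°) = -3.1855 ≤ −1 ⇒ polar day, H₀ = π.
Bracket: H₀ sin φ sin δ + cos φ cos δ sin H₀ = 3.1416×0.99434×0.32227 + 0.10626×0.94665×0.00000 = 1.006713 + 0.000000 = 1.006713.
Q̄ = (S₀/π) × [bracket] = (1361/π) × 1.006713 = 436.1 W/m².

Q̄ ≈ 436 W/m²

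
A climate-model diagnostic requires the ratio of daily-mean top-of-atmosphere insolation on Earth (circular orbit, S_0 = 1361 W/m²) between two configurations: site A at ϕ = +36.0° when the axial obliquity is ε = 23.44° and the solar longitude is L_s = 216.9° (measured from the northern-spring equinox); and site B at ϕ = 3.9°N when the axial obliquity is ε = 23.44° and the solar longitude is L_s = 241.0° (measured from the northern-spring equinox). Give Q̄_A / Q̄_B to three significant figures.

— Configuration A (ϕ=+36.0°):
Solar declination: sin δ = sin ε · sin L_s = sin 23.44° × sin 216.9° = -0.23884, so δ = -13.818°.
cos h₀ = −tan(+36.0°) tan(-13.818°) = 0.1787, h₀ = 1.3911 rad.
Bracket: h₀ sin ϕ sin δ + cos ϕ cos δ sin h₀ = 1.3911×0.58779×-0.23884 + 0.80902×0.97106×0.98390 = -0.195293 + 0.772959 = 0.577666.
Q̄ = (S_0/π) × [bracket] = (1361/π) × 0.577666 = 250.26 W/m².
— Configuration B (ϕ=+3.9°):
Solar declination: sin δ = sin ε · sin L_s = sin 23.44° × sin 241.0° = -0.34791, so δ = -20.360°.
cos h₀ = −tan(+3.9°) tan(-20.360°) = 0.0253, h₀ = 1.5455 rad.
Bracket: h₀ sin ϕ sin δ + cos ϕ cos δ sin h₀ = 1.5455×0.06802×-0.34791 + 0.99768×0.93753×0.99968 = -0.036574 + 0.935056 = 0.898482.
Q̄ = (S_0/π) × [bracket] = (1361/π) × 0.898482 = 389.24 W/m².
Ratio Q̄_A / Q̄_B = 250.26 / 389.24 = 0.6429.

Q̄_A / Q̄_B ≈ 0.643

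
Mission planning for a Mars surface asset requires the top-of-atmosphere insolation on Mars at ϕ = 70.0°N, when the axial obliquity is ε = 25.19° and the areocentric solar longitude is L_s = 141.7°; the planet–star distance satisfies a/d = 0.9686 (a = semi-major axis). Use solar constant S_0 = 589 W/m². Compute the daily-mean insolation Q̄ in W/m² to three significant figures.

Q̄ ≈ 144 W/m²

sin δ = sin 25.19° × sin 141.7° = 0.26379, so δ = +15.295°.
cos h₀ = −tan(+70.0°) tan(+15.295°) = -0.7514, h₀ = 2.4209 rad.
Bracket: h₀ sin ϕ sin δ + cos ϕ cos δ sin h₀ = 2.4209×0.93969×0.26379 + 0.34202×0.96458×0.65988 = 0.600095 + 0.217698 = 0.817793.
Inverse-square distance factor (a/d)² = 0.9686² = 0.938186.
Q̄ = (S_0/π) × 0.938186 × [bracket] = (589/π) × 0.938186 × 0.817793 = 143.8 W/m².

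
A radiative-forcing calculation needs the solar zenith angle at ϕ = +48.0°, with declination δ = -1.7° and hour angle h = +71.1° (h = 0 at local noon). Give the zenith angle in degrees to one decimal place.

cos θ_z = sin ϕ sin δ + cos ϕ cos δ cos h = -0.022046 + 0.216648 = 0.194602.
θ_z = arccos(0.194602) = 78.8°.

θ_z = 78.8°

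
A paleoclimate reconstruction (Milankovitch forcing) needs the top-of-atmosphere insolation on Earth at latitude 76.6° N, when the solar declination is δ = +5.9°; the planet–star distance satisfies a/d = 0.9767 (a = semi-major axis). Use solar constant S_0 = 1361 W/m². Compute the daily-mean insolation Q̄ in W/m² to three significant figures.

cos h₀ = −tan(+76.6°) tan(+5.900°) = -0.4338, h₀ = 2.0195 rad.
Bracket: h₀ sin ϕ sin δ + cos ϕ cos δ sin h₀ = 2.0195×0.97278×0.10279 + 0.23175×0.99470×0.90102 = 0.201934 + 0.207705 = 0.409639.
Inverse-square distance factor (a/d)² = 0.9767² = 0.953943.
Q̄ = (S_0/π) × 0.953943 × [bracket] = (1361/π) × 0.953943 × 0.409639 = 169.3 W/m².

Q̄ ≈ 169 W/m²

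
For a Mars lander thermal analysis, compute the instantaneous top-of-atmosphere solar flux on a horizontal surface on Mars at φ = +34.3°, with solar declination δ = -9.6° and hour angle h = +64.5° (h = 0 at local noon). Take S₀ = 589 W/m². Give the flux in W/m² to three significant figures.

cos θ_z = sin φ sin δ + cos φ cos δ cos h = -0.093979 + 0.350664 = 0.256685.
Flux = S₀ · cos θ_z = 589 × 0.256685 = 151.2 W/m².

151 W/m²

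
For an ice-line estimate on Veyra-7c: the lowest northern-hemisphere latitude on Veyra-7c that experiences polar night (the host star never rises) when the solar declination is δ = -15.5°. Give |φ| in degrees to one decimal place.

|φ| = 74.5°

Polar night requires cos H₀ = −tan φ tan δ ≥ 1, i.e. tan φ tan δ ≤ −1.
The boundary is |tan φ| · |tan δ| = 1, so |φ| = 90° − |δ| = 90° − 15.5° = 74.5° in the northern hemisphere.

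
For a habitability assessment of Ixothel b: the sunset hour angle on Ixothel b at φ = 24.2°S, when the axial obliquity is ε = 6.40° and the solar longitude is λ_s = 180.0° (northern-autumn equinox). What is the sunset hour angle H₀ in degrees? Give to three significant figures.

Solar declination: sin δ = sin ε · sin λ_s = sin 6.40° × sin 180.0° = 0.00000, so δ = +0.000°.
cos H₀ = −tan φ · tan δ = −tan(-24.2°) × tan(+0.000°) = 0.0000, so H₀ = 1.5708 rad = 90.00°.

H₀ = 90.0°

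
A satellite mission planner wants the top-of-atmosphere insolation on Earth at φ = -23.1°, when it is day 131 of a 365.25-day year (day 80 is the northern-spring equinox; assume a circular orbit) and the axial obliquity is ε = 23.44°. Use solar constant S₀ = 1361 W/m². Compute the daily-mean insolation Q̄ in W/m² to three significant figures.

Q̄ ≈ 301 W/m²

Solar longitude: λ_s = 360° × (131 − 80)/365.25 = 50.267°.
sin δ = sin 23.44° × sin 50.267° = 0.30591, so δ = +17.813°.
cos H₀ = −tan(-23.1°) tan(+17.813°) = 0.1371, H₀ = 1.4333 rad.
Bracket: H₀ sin φ sin δ + cos φ cos δ sin H₀ = 1.4333×-0.39234×0.30591 + 0.91982×0.95206×0.99056 = -0.172026 + 0.867457 = 0.695431.
Q̄ = (S₀/π) × [bracket] = (1361/π) × 0.695431 = 301.3 W/m².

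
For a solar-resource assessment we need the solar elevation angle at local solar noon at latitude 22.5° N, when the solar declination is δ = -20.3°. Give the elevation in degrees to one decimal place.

47.2°

At local noon the hour angle is zero, so the zenith angle equals |ϕ − δ| = |+22.5° − (-20.300°)| = 42.800°.
Elevation = 90° − 42.800° = 47.2°.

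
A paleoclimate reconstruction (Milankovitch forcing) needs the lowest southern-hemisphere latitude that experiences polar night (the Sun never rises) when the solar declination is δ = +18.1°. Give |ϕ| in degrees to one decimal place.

|ϕ| = 71.9°

Polar night requires cos h₀ = −tan ϕ tan δ ≥ 1, i.e. tan ϕ tan δ ≤ −1.
The boundary is |tan ϕ| · |tan δ| = 1, so |ϕ| = 90° − |δ| = 90° − 18.1° = 71.9° in the southern hemisphere.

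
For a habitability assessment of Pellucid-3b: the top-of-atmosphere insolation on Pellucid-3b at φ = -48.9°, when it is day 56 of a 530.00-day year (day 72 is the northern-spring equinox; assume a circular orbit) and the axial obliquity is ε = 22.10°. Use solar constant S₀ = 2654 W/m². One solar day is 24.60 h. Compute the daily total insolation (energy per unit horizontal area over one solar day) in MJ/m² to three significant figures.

Solar longitude: λ_s = 360° × (56 − 72)/530.00 = -10.868°, i.e. -10.868° + 360° = 349.132°.
sin δ = sin 22.10° × sin 349.132° = -0.07094, so δ = -4.068°.
cos H₀ = −tan(-48.9°) tan(-4.068°) = -0.0815, H₀ = 1.6524 rad.
Bracket: H₀ sin φ sin δ + cos φ cos δ sin H₀ = 1.6524×-0.75356×-0.07094 + 0.65738×0.99748×0.99667 = 0.088333 + 0.653540 = 0.741873.
Q̄ = (S₀/π) × [bracket] = (2654/π) × 0.741873 = 626.73 W/m².
Daily total = Q̄ × 24.60 h × 3600 s/h = 626.73 × 24.60 × 3600 / 10⁶ = 55.50 MJ/m².

55.5 MJ/m²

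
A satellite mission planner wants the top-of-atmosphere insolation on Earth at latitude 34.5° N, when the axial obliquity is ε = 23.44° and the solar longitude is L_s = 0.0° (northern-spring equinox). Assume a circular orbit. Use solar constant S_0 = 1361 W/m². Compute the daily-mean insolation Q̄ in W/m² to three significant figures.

Solar declination: sin δ = sin ε · sin L_s = sin 23.44° × sin 0.0° = 0.00000, so δ = +0.000°.
cos h₀ = −tan(+34.5°) tan(+0.000°) = -0.0000, h₀ = 1.5708 rad.
Bracket: h₀ sin ϕ sin δ + cos ϕ cos δ sin h₀ = 1.5708×0.56641×0.00000 + 0.82413×1.00000×1.00000 = 0.000000 + 0.824130 = 0.824130.
Q̄ = (S_0/π) × [bracket] = (1361/π) × 0.824130 = 357.0 W/m².

Q̄ ≈ 357 W/m²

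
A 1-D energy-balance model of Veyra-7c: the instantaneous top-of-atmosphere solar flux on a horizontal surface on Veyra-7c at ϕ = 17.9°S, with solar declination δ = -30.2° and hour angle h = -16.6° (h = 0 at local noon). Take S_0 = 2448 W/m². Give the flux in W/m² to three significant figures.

cos θ_z = sin ϕ sin δ + cos ϕ cos δ cos h = 0.154607 + 0.788162 = 0.942769.
Flux = S_0 · cos θ_z = 2448 × 0.942769 = 2308 W/m².

2.31e+03 W/m²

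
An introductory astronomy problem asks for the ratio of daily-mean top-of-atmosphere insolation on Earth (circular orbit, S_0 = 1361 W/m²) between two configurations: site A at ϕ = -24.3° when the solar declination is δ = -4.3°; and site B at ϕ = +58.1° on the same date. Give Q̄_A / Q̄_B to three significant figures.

— Configuration A (ϕ=-24.3°):
cos h₀ = −tan(-24.3°) tan(-4.300°) = -0.0339, h₀ = 1.6048 rad.
Bracket: h₀ sin ϕ sin δ + cos ϕ cos δ sin h₀ = 1.6048×-0.41151×-0.07498 + 0.91140×0.99719×0.99942 = 0.049516 + 0.908312 = 0.957828.
Q̄ = (S_0/π) × [bracket] = (1361/π) × 0.957828 = 414.95 W/m².
— Configuration B (ϕ=+58.1°):
cos h₀ = −tan(+58.1°) tan(-4.300°) = 0.1208, h₀ = 1.4497 rad.
Bracket: h₀ sin ϕ sin δ + cos ϕ cos δ sin h₀ = 1.4497×0.84897×-0.07498 + 0.52844×0.99719×0.99268 = -0.092282 + 0.523098 = 0.430816.
Q̄ = (S_0/π) × [bracket] = (1361/π) × 0.430816 = 186.64 W/m².
Ratio Q̄_A / Q̄_B = 414.95 / 186.64 = 2.223.

Q̄_A / Q̄_B ≈ 2.22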